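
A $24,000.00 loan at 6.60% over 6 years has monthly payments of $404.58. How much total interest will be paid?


Total paid over the life of the loan = PMT × n.
Total paid = $404.58 × 72 = $29,129.76
Total interest = total paid − principal = $29,129.76 − $24,000.00 = $5,129.76

Total interest = (PMT × n) - PV = $5,129.76


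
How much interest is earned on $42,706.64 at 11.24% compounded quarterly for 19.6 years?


Compound interest earned = final amount − principal.
A = P(1 + r/n)^(nt) = $42,706.64 × (1 + 0.1124/4)^(4 × 19.6) = $375,031.34
Interest = A − P = $375,031.34 − $42,706.64 = $332,324.70

Interest = A - P = $332,324.70


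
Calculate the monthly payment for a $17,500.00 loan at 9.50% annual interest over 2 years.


Loan payment formula: PMT = PV × r / (1 − (1 + r)^(−n))
Monthly rate r = 0.095/12 ≈ 0.00791667, n = 24 months
Denominator: 1 − (1 + 0.095/12)^(−24) = 0.172422
PMT = $17,500.00 × (0.095/12) / 0.172422
PMT = $803.50 per month

PMT = PV × r / (1-(1+r)^(-n)) = $803.50/month


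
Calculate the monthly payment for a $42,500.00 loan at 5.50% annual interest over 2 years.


Loan payment formula: PMT = PV × r / (1 − (1 + r)^(−n))
Monthly rate r = 0.055/12 ≈ 0.00458333, n = 24 months
Denominator: 1 − (1 + 0.055/12)^(−24) = 0.1039407
PMT = $42,500.00 × (0.055/12) / 0.1039407
PMT = $1,874.07 per month

PMT = PV × r / (1-(1+r)^(-n)) = $1,874.07/month


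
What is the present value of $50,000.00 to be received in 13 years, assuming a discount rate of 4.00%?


Present value formula: PV = FV / (1 + r)^t
PV = $50,000.00 / (1 + 0.04)^13
PV = $50,000.00 / 1.665074
PV = $30,028.70

PV = FV / (1 + r)^t = $30,028.70


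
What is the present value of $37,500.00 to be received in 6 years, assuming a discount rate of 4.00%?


Present value formula: PV = FV / (1 + r)^t
PV = $37,500.00 / (1 + 0.04)^6
PV = $37,500.00 / 1.26531902
PV = $29,636.79

PV = FV / (1 + r)^t = $29,636.79


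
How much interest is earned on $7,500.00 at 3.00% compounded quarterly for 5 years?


Compound interest earned = final amount − principal.
A = P(1 + r/n)^(nt) = $7,500.00 × (1 + 0.03/4)^(4 × 5) = $8,708.88
Interest = A − P = $8,708.88 − $7,500.00 = $1,208.88

Interest = A - P = $1,208.88


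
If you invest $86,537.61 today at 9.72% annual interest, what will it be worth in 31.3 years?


Future value formula: FV = PV × (1 + r)^t
FV = $86,537.61 × (1 + 0.0972)^31.3
FV = $86,537.61 × 18.2366686
FV = $1,578,157.72

FV = PV × (1 + r)^t = $1,578,157.72


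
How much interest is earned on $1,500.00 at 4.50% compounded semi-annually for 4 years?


Compound interest earned = final amount − principal.
A = P(1 + r/n)^(nt) = $1,500.00 × (1 + 0.045/2)^(2 × 4) = $1,792.25
Interest = A − P = $1,792.25 − $1,500.00 = $292.25

Interest = A - P = $292.25


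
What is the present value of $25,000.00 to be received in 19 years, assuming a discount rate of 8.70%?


Present value formula: PV = FV / (1 + r)^t
PV = $25,000.00 / (1 + 0.087)^19
PV = $25,000.00 / 4.879343
PV = $5,123.64

PV = FV / (1 + r)^t = $5,123.64


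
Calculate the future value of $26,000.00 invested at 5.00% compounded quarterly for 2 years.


Compound interest formula: A = P(1 + r/n)^(nt)
A = $26,000.00 × (1 + 0.05/4)^(4 × 2)
Growth factor: (1 + 0.05/4)^8 = 1.104486
A = $26,000.00 × 1.104486
A = $28,716.64

A = P(1 + r/n)^(nt) = $28,716.64


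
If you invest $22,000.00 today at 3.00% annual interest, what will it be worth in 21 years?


Future value formula: FV = PV × (1 + r)^t
FV = $22,000.00 × (1 + 0.03)^21
FV = $22,000.00 × 1.8602946
FV = $40,926.48

FV = PV × (1 + r)^t = $40,926.48


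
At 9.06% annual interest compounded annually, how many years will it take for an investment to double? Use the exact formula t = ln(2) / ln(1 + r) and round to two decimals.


Doubling condition: (1 + r)^t = 2
Take ln of both sides: t × ln(1 + r) = ln(2)
t = ln(2) / ln(1 + r)
t = 0.693147 / 0.086728
t = 7.99

t = ln(2) / ln(1 + r) = 7.99 years


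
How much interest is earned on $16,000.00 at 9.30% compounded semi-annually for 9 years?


Compound interest earned = final amount − principal.
A = P(1 + r/n)^(nt) = $16,000.00 × (1 + 0.093/2)^(2 × 9) = $36,259.86
Interest = A − P = $36,259.86 − $16,000.00 = $20,259.86

Interest = A - P = $20,259.86


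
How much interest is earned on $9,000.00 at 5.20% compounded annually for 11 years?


Compound interest earned = final amount − principal.
A = P(1 + r/n)^(nt) = $9,000.00 × (1 + 0.052/1)^(1 × 11) = $15,718.66
Interest = A − P = $15,718.66 − $9,000.00 = $6,718.66

Interest = A - P = $6,718.66


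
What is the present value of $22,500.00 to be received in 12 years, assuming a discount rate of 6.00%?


Present value formula: PV = FV / (1 + r)^t
PV = $22,500.00 / (1 + 0.06)^12
PV = $22,500.00 / 2.012196
PV = $11,181.81

PV = FV / (1 + r)^t = $11,181.81


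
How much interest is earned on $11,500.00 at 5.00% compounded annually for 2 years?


Compound interest earned = final amount − principal.
A = P(1 + r/n)^(nt) = $11,500.00 × (1 + 0.05/1)^(1 × 2) = $12,678.75
Interest = A − P = $12,678.75 − $11,500.00 = $1,178.75

Interest = A - P = $1,178.75


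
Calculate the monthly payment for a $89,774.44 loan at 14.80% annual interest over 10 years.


Loan payment formula: PMT = PV × r / (1 − (1 + r)^(−n))
Monthly rate r = 0.148/12 ≈ 0.01233333, n = 120 months
Denominator: 1 − (1 + 0.148/12)^(−120) = 0.770292
PMT = $89,774.44 × (0.148/12) / 0.770292
PMT = $1,437.40 per month

PMT = PV × r / (1-(1+r)^(-n)) = $1,437.40/month


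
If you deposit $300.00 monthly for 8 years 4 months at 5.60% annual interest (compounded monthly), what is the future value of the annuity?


Future value of an ordinary annuity: FV = PMT × ((1 + r)^n − 1) / r
Monthly rate r = 0.056/12 ≈ 0.00466667, n = 100
FV = $300.00 × ((1 + 0.056/12)^100 − 1) / (0.056/12)
FV = $300.00 × 127.058499
FV = $38,117.55

FV = PMT × ((1+r)^n - 1)/r = $38,117.55


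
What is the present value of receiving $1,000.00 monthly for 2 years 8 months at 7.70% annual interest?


Present value of an ordinary annuity: PV = PMT × (1 − (1 + r)^(−n)) / r
Monthly rate r = 0.077/12 ≈ 0.00641667, n = 32
PV = $1,000.00 × (1 − (1 + 0.077/12)^(−32)) / (0.077/12)
PV = $1,000.00 × 28.845164
PV = $28,845.16

PV = PMT × (1-(1+r)^(-n))/r = $28,845.16


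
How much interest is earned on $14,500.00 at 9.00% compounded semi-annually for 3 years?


Compound interest earned = final amount − principal.
A = P(1 + r/n)^(nt) = $14,500.00 × (1 + 0.09/2)^(2 × 3) = $18,882.77
Interest = A − P = $18,882.77 − $14,500.00 = $4,382.77

Interest = A - P = $4,382.77


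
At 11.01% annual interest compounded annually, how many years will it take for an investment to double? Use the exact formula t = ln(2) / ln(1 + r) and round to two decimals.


Doubling condition: (1 + r)^t = 2
Take ln of both sides: t × ln(1 + r) = ln(2)
t = ln(2) / ln(1 + r)
t = 0.693147 / 0.104450
t = 6.64

t = ln(2) / ln(1 + r) = 6.64 years


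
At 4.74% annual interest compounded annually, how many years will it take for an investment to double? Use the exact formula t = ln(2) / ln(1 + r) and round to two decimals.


Doubling condition: (1 + r)^t = 2
Take ln of both sides: t × ln(1 + r) = ln(2)
t = ln(2) / ln(1 + r)
t = 0.693147 / 0.046311
t = 14.97

t = ln(2) / ln(1 + r) = 14.97 years


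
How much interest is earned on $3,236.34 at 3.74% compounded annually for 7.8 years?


Compound interest earned = final amount − principal.
A = P(1 + r/n)^(nt) = $3,236.34 × (1 + 0.0374/1)^(1 × 7.8) = $4,309.58
Interest = A − P = $4,309.58 − $3,236.34 = $1,073.24

Interest = A - P = $1,073.24


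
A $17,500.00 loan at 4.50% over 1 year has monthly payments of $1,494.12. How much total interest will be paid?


Total paid over the life of the loan = PMT × n.
Total paid = $1,494.12 × 12 = $17,929.44
Total interest = total paid − principal = $17,929.44 − $17,500.00 = $429.44

Total interest = (PMT × n) - PV = $429.44


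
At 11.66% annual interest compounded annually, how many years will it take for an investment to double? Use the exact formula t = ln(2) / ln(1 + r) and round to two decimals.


Doubling condition: (1 + r)^t = 2
Take ln of both sides: t × ln(1 + r) = ln(2)
t = ln(2) / ln(1 + r)
t = 0.693147 / 0.110288
t = 6.28

t = ln(2) / ln(1 + r) = 6.28 years


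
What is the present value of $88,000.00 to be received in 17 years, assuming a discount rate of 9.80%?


Present value formula: PV = FV / (1 + r)^t
PV = $88,000.00 / (1 + 0.098)^17
PV = $88,000.00 / 4.900493
PV = $17,957.38

PV = FV / (1 + r)^t = $17,957.38


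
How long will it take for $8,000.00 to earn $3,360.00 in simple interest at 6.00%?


Rearrange the simple interest formula for t:
I = P × r × t  ⇒  t = I / (P × r)
t = $3,360.00 / ($8,000.00 × 0.06)
t = 7

t = I/(P×r) = 7 years


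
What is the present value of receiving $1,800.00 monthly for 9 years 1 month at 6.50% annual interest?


Present value of an ordinary annuity: PV = PMT × (1 − (1 + r)^(−n)) / r
Monthly rate r = 0.065/12 ≈ 0.00541667, n = 109
PV = $1,800.00 × (1 − (1 + 0.065/12)^(−109)) / (0.065/12)
PV = $1,800.00 × 82.157556
PV = $147,883.60

PV = PMT × (1-(1+r)^(-n))/r = $147,883.60


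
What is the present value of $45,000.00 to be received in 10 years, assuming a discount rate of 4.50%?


Present value formula: PV = FV / (1 + r)^t
PV = $45,000.00 / (1 + 0.045)^10
PV = $45,000.00 / 1.552969
PV = $28,976.75

PV = FV / (1 + r)^t = $28,976.75


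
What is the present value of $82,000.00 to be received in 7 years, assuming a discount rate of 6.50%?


Present value formula: PV = FV / (1 + r)^t
PV = $82,000.00 / (1 + 0.065)^7
PV = $82,000.00 / 1.5539865
PV = $52,767.51

PV = FV / (1 + r)^t = $52,767.51


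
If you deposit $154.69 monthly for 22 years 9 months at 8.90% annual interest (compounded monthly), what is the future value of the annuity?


Future value of an ordinary annuity: FV = PMT × ((1 + r)^n − 1) / r
Monthly rate r = 0.089/12 ≈ 0.00741667, n = 273
FV = $154.69 × ((1 + 0.089/12)^273 − 1) / (0.089/12)
FV = $154.69 × 878.809492
FV = $135,943.04

FV = PMT × ((1+r)^n - 1)/r = $135,943.04


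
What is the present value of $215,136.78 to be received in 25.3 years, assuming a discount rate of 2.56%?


Present value formula: PV = FV / (1 + r)^t
PV = $215,136.78 / (1 + 0.0256)^25.3
PV = $215,136.78 / 1.895587
PV = $113,493.49

PV = FV / (1 + r)^t = $113,493.49


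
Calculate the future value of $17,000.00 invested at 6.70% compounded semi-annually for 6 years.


Compound interest formula: A = P(1 + r/n)^(nt)
A = $17,000.00 × (1 + 0.067/2)^(2 × 6)
Growth factor: (1 + 0.067/2)^12 = 1.4849977
A = $17,000.00 × 1.4849977
A = $25,244.96

A = P(1 + r/n)^(nt) = $25,244.96


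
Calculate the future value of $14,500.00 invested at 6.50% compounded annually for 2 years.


Compound interest formula: A = P(1 + r/n)^(nt)
A = $14,500.00 × (1 + 0.065/1)^(1 × 2)
Growth factor: (1 + 0.065/1)^2 = 1.134225
A = $14,500.00 × 1.134225
A = $16,446.26

A = P(1 + r/n)^(nt) = $16,446.26


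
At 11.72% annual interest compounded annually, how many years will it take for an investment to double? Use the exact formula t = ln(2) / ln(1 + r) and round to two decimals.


Doubling condition: (1 + r)^t = 2
Take ln of both sides: t × ln(1 + r) = ln(2)
t = ln(2) / ln(1 + r)
t = 0.693147 / 0.110826
t = 6.25

t = ln(2) / ln(1 + r) = 6.25 years


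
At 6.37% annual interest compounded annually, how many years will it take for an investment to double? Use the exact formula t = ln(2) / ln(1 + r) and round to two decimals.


Doubling condition: (1 + r)^t = 2
Take ln of both sides: t × ln(1 + r) = ln(2)
t = ln(2) / ln(1 + r)
t = 0.693147 / 0.061753
t = 11.22

t = ln(2) / ln(1 + r) = 11.22 years


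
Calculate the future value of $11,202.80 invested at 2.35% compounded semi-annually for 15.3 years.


Compound interest formula: A = P(1 + r/n)^(nt)
A = $11,202.80 × (1 + 0.0235/2)^(2 × 15.3)
Growth factor: (1 + 0.0235/2)^30.6 = 1.4296849
A = $11,202.80 × 1.4296849
A = $16,016.47

A = P(1 + r/n)^(nt) = $16,016.47


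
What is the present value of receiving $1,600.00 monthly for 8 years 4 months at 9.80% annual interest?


Present value of an ordinary annuity: PV = PMT × (1 − (1 + r)^(−n)) / r
Monthly rate r = 0.098/12 ≈ 0.00816667, n = 100
PV = $1,600.00 × (1 − (1 + 0.098/12)^(−100)) / (0.098/12)
PV = $1,600.00 × 68.158740
PV = $109,053.98

PV = PMT × (1-(1+r)^(-n))/r = $109,053.98


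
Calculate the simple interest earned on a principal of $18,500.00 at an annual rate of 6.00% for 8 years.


Simple interest formula: I = P × r × t
I = $18,500.00 × 0.06 × 8
I = $8,880.00

I = P × r × t = $8,880.00


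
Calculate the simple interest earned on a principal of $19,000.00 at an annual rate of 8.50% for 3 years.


Simple interest formula: I = P × r × t
I = $19,000.00 × 0.085 × 3
I = $4,845.00

I = P × r × t = $4,845.00


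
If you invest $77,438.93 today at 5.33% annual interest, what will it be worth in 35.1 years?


Future value formula: FV = PV × (1 + r)^t
FV = $77,438.93 × (1 + 0.0533)^35.1
FV = $77,438.93 × 6.1883968
FV = $479,222.83

FV = PV × (1 + r)^t = $479,222.83


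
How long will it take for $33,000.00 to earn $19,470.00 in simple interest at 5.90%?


Rearrange the simple interest formula for t:
I = P × r × t  ⇒  t = I / (P × r)
t = $19,470.00 / ($33,000.00 × 0.059)
t = 10

t = I/(P×r) = 10 years


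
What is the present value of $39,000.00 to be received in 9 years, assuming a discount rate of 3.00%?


Present value formula: PV = FV / (1 + r)^t
PV = $39,000.00 / (1 + 0.03)^9
PV = $39,000.00 / 1.3047732
PV = $29,890.25

PV = FV / (1 + r)^t = $29,890.25


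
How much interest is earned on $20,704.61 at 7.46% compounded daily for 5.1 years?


Compound interest earned = final amount − principal.
A = P(1 + r/n)^(nt) = $20,704.61 × (1 + 0.0746/365)^(365 × 5.1) = $30,288.78
Interest = A − P = $30,288.78 − $20,704.61 = $9,584.17

Interest = A - P = $9,584.17


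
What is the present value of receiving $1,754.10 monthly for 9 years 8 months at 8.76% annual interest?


Present value of an ordinary annuity: PV = PMT × (1 − (1 + r)^(−n)) / r
Monthly rate r = 0.0876/12 = 0.0073, n = 116
PV = $1,754.10 × (1 − (1 + 0.0876/12)^(−116)) / (0.0876/12)
PV = $1,754.10 × 78.067704
PV = $136,938.56

PV = PMT × (1-(1+r)^(-n))/r = $136,938.56


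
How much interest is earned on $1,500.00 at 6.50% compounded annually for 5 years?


Compound interest earned = final amount − principal.
A = P(1 + r/n)^(nt) = $1,500.00 × (1 + 0.065/1)^(1 × 5) = $2,055.13
Interest = A − P = $2,055.13 − $1,500.00 = $555.13

Interest = A - P = $555.13


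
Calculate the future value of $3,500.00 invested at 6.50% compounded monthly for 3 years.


Compound interest formula: A = P(1 + r/n)^(nt)
A = $3,500.00 × (1 + 0.065/12)^(12 × 3)
Growth factor: (1 + 0.065/12)^36 = 1.214672
A = $3,500.00 × 1.214672
A = $4,251.35

A = P(1 + r/n)^(nt) = $4,251.35


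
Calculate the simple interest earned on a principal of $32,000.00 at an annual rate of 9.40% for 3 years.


Simple interest formula: I = P × r × t
I = $32,000.00 × 0.094 × 3
I = $9,024.00

I = P × r × t = $9,024.00


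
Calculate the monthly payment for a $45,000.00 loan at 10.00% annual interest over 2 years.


Loan payment formula: PMT = PV × r / (1 − (1 + r)^(−n))
Monthly rate r = 0.1/12 ≈ 0.00833333, n = 24 months
Denominator: 1 − (1 + 0.1/12)^(−24) = 0.1805905
PMT = $45,000.00 × (0.1/12) / 0.1805905
PMT = $2,076.52 per month

PMT = PV × r / (1-(1+r)^(-n)) = $2,076.52/month


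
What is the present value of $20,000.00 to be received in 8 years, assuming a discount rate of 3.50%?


Present value formula: PV = FV / (1 + r)^t
PV = $20,000.00 / (1 + 0.035)^8
PV = $20,000.00 / 1.316809
PV = $15,188.23

PV = FV / (1 + r)^t = $15,188.23


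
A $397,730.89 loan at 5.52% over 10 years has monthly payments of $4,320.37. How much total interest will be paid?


Total paid over the life of the loan = PMT × n.
Total paid = $4,320.37 × 120 = $518,444.40
Total interest = total paid − principal = $518,444.40 − $397,730.89 = $120,713.51

Total interest = (PMT × n) - PV = $120,713.51


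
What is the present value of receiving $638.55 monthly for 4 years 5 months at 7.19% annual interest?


Present value of an ordinary annuity: PV = PMT × (1 − (1 + r)^(−n)) / r
Monthly rate r = 0.0719/12 ≈ 0.00599167, n = 53
PV = $638.55 × (1 − (1 + 0.0719/12)^(−53)) / (0.0719/12)
PV = $638.55 × 45.293858
PV = $28,922.39

PV = PMT × (1-(1+r)^(-n))/r = $28,922.39


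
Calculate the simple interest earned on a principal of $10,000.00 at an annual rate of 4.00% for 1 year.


Simple interest formula: I = P × r × t
I = $10,000.00 × 0.04 × 1
I = $400.00

I = P × r × t = $400.00


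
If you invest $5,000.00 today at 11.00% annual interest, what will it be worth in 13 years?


Future value formula: FV = PV × (1 + r)^t
FV = $5,000.00 × (1 + 0.11)^13
FV = $5,000.00 × 3.883280
FV = $19,416.40

FV = PV × (1 + r)^t = $19,416.40


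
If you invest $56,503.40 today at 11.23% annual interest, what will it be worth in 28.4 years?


Future value formula: FV = PV × (1 + r)^t
FV = $56,503.40 × (1 + 0.1123)^28.4
FV = $56,503.40 × 20.544852
FV = $1,160,853.99

FV = PV × (1 + r)^t = $1,160,853.99


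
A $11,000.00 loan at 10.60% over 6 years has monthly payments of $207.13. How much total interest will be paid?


Total paid over the life of the loan = PMT × n.
Total paid = $207.13 × 72 = $14,913.36
Total interest = total paid − principal = $14,913.36 − $11,000.00 = $3,913.36

Total interest = (PMT × n) - PV = $3,913.36


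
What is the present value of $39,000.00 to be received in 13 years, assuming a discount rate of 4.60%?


Present value formula: PV = FV / (1 + r)^t
PV = $39,000.00 / (1 + 0.046)^13
PV = $39,000.00 / 1.794370
PV = $21,734.65

PV = FV / (1 + r)^t = $21,734.65


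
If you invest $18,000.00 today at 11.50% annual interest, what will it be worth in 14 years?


Future value formula: FV = PV × (1 + r)^t
FV = $18,000.00 × (1 + 0.115)^14
FV = $18,000.00 × 4.590375
FV = $82,626.75

FV = PV × (1 + r)^t = $82,626.75


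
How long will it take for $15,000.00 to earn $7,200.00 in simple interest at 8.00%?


Rearrange the simple interest formula for t:
I = P × r × t  ⇒  t = I / (P × r)
t = $7,200.00 / ($15,000.00 × 0.08)
t = 6

t = I/(P×r) = 6 years


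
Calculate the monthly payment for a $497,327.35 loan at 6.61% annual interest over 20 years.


Loan payment formula: PMT = PV × r / (1 − (1 + r)^(−n))
Monthly rate r = 0.0661/12 ≈ 0.00550833, n = 240 months
Denominator: 1 − (1 + 0.0661/12)^(−240) = 0.7324295
PMT = $497,327.35 × (0.0661/12) / 0.7324295
PMT = $3,740.22 per month

PMT = PV × r / (1-(1+r)^(-n)) = $3,740.22/month


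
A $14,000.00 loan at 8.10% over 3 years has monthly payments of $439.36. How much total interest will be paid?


Total paid over the life of the loan = PMT × n.
Total paid = $439.36 × 36 = $15,816.96
Total interest = total paid − principal = $15,816.96 − $14,000.00 = $1,816.96

Total interest = (PMT × n) - PV = $1,816.96


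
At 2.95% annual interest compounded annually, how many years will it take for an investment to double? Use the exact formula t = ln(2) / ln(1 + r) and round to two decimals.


Doubling condition: (1 + r)^t = 2
Take ln of both sides: t × ln(1 + r) = ln(2)
t = ln(2) / ln(1 + r)
t = 0.693147 / 0.029073
t = 23.84

t = ln(2) / ln(1 + r) = 23.84 years


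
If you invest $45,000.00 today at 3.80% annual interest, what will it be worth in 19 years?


Future value formula: FV = PV × (1 + r)^t
FV = $45,000.00 × (1 + 0.038)^19
FV = $45,000.00 × 2.031186
FV = $91,403.37

FV = PV × (1 + r)^t = $91,403.37


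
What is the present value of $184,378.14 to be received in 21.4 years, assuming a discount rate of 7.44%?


Present value formula: PV = FV / (1 + r)^t
PV = $184,378.14 / (1 + 0.0744)^21.4
PV = $184,378.14 / 4.644644
PV = $39,696.94

PV = FV / (1 + r)^t = $39,696.94


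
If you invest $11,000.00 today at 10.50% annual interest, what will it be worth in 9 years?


Future value formula: FV = PV × (1 + r)^t
FV = $11,000.00 × (1 + 0.105)^9
FV = $11,000.00 × 2.456182
FV = $27,018.00

FV = PV × (1 + r)^t = $27,018.00


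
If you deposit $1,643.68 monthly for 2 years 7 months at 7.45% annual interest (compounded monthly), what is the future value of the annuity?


Future value of an ordinary annuity: FV = PMT × ((1 + r)^n − 1) / r
Monthly rate r = 0.0745/12 ≈ 0.00620833, n = 31
FV = $1,643.68 × ((1 + 0.0745/12)^31 − 1) / (0.0745/12)
FV = $1,643.68 × 34.067916
FV = $55,996.75

FV = PMT × ((1+r)^n - 1)/r = $55,996.75


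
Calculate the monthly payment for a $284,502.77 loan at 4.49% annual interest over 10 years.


Loan payment formula: PMT = PV × r / (1 − (1 + r)^(−n))
Monthly rate r = 0.0449/12 ≈ 0.00374167, n = 120 months
Denominator: 1 − (1 + 0.0449/12)^(−120) = 0.361199
PMT = $284,502.77 × (0.0449/12) / 0.361199
PMT = $2,947.17 per month

PMT = PV × r / (1-(1+r)^(-n)) = $2,947.17/month


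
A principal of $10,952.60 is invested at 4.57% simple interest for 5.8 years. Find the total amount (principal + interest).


Total amount formula: A = P(1 + rt) = P + P·r·t
Interest: I = P × r × t = $10,952.60 × 0.0457 × 5.8 = $2,903.10
A = P + I = $10,952.60 + $2,903.10 = $13,855.70

A = P + I = P(1 + rt) = $13,855.70


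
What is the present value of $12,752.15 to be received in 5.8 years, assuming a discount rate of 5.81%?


Present value formula: PV = FV / (1 + r)^t
PV = $12,752.15 / (1 + 0.0581)^5.8
PV = $12,752.15 / 1.3875701
PV = $9,190.27

PV = FV / (1 + r)^t = $9,190.27


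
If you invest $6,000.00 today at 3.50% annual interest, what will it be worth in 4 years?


Future value formula: FV = PV × (1 + r)^t
FV = $6,000.00 × (1 + 0.035)^4
FV = $6,000.00 × 1.147523
FV = $6,885.14

FV = PV × (1 + r)^t = $6,885.14


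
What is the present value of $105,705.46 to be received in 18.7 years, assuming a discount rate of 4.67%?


Present value formula: PV = FV / (1 + r)^t
PV = $105,705.46 / (1 + 0.0467)^18.7
PV = $105,705.46 / 2.3478784
PV = $45,021.69

PV = FV / (1 + r)^t = $45,021.69


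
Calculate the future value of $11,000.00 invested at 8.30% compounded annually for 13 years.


Compound interest formula: A = P(1 + r/n)^(nt)
A = $11,000.00 × (1 + 0.083/1)^(1 × 13)
Growth factor: (1 + 0.083/1)^13 = 2.819486
A = $11,000.00 × 2.819486
A = $31,014.35

A = P(1 + r/n)^(nt) = $31,014.35


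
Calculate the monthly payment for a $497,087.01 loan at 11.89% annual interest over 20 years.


Loan payment formula: PMT = PV × r / (1 − (1 + r)^(−n))
Monthly rate r = 0.1189/12 ≈ 0.00990833, n = 240 months
Denominator: 1 − (1 + 0.1189/12)^(−240) = 0.9061724
PMT = $497,087.01 × (0.1189/12) / 0.9061724
PMT = $5,435.28 per month

PMT = PV × r / (1-(1+r)^(-n)) = $5,435.28/month


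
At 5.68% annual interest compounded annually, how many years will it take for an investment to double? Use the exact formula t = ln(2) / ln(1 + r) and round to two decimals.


Doubling condition: (1 + r)^t = 2
Take ln of both sides: t × ln(1 + r) = ln(2)
t = ln(2) / ln(1 + r)
t = 0.693147 / 0.055245
t = 12.55

t = ln(2) / ln(1 + r) = 12.55 years


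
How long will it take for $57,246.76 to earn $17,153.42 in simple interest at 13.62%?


Rearrange the simple interest formula for t:
I = P × r × t  ⇒  t = I / (P × r)
t = $17,153.42 / ($57,246.76 × 0.1362)
t = 2.2

t = I/(P×r) = 2.2 years


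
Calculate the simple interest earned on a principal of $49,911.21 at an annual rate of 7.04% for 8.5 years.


Simple interest formula: I = P × r × t
I = $49,911.21 × 0.0704 × 8.5
I = $29,866.87

I = P × r × t = $29,866.87


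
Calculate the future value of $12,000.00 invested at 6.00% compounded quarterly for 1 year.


Compound interest formula: A = P(1 + r/n)^(nt)
A = $12,000.00 × (1 + 0.06/4)^(4 × 1)
Growth factor: (1 + 0.06/4)^4 = 1.0613636
A = $12,000.00 × 1.0613636
A = $12,736.36

A = P(1 + r/n)^(nt) = $12,736.36


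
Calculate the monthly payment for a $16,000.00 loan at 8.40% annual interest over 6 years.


Loan payment formula: PMT = PV × r / (1 − (1 + r)^(−n))
Monthly rate r = 0.084/12 = 0.007, n = 72 months
Denominator: 1 − (1 + 0.084/12)^(−72) = 0.394829
PMT = $16,000.00 × (0.084/12) / 0.394829
PMT = $283.67 per month

PMT = PV × r / (1-(1+r)^(-n)) = $283.67/month


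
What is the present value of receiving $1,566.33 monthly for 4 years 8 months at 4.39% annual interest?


Present value of an ordinary annuity: PV = PMT × (1 − (1 + r)^(−n)) / r
Monthly rate r = 0.0439/12 ≈ 0.00365833, n = 56
PV = $1,566.33 × (1 − (1 + 0.0439/12)^(−56)) / (0.0439/12)
PV = $1,566.33 × 50.552918
PV = $79,182.55

PV = PMT × (1-(1+r)^(-n))/r = $79,182.55


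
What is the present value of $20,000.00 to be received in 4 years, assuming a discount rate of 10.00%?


Present value formula: PV = FV / (1 + r)^t
PV = $20,000.00 / (1 + 0.1)^4
PV = $20,000.00 / 1.464100
PV = $13,660.27

PV = FV / (1 + r)^t = $13,660.27


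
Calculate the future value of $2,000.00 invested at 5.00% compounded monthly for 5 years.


Compound interest formula: A = P(1 + r/n)^(nt)
A = $2,000.00 × (1 + 0.05/12)^(12 × 5)
Growth factor: (1 + 0.05/12)^60 = 1.283359
A = $2,000.00 × 1.283359
A = $2,566.72

A = P(1 + r/n)^(nt) = $2,566.72


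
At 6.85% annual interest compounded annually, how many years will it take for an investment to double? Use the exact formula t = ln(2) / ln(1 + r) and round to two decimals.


Doubling condition: (1 + r)^t = 2
Take ln of both sides: t × ln(1 + r) = ln(2)
t = ln(2) / ln(1 + r)
t = 0.693147 / 0.066256
t = 10.46

t = ln(2) / ln(1 + r) = 10.46 years


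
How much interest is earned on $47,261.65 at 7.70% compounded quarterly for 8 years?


Compound interest earned = final amount − principal.
A = P(1 + r/n)^(nt) = $47,261.65 × (1 + 0.077/4)^(4 × 8) = $86,994.53
Interest = A − P = $86,994.53 − $47,261.65 = $39,732.88

Interest = A - P = $39,732.88


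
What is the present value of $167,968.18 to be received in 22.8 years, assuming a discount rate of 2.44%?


Present value formula: PV = FV / (1 + r)^t
PV = $167,968.18 / (1 + 0.0244)^22.8
PV = $167,968.18 / 1.7326314
PV = $96,943.98

PV = FV / (1 + r)^t = $96,943.98


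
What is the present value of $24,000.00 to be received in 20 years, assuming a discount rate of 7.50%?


Present value formula: PV = FV / (1 + r)^t
PV = $24,000.00 / (1 + 0.075)^20
PV = $24,000.00 / 4.247851
PV = $5,649.92

PV = FV / (1 + r)^t = $5,649.92


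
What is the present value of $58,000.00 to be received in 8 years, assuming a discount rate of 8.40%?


Present value formula: PV = FV / (1 + r)^t
PV = $58,000.00 / (1 + 0.084)^8
PV = $58,000.00 / 1.906489
PV = $30,422.42

PV = FV / (1 + r)^t = $30,422.42


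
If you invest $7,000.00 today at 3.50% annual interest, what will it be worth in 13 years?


Future value formula: FV = PV × (1 + r)^t
FV = $7,000.00 × (1 + 0.035)^13
FV = $7,000.00 × 1.563956
FV = $10,947.69

FV = PV × (1 + r)^t = $10,947.69


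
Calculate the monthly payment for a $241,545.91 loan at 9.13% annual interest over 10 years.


Loan payment formula: PMT = PV × r / (1 − (1 + r)^(−n))
Monthly rate r = 0.0913/12 ≈ 0.00760833, n = 120 months
Denominator: 1 − (1 + 0.0913/12)^(−120) = 0.597292
PMT = $241,545.91 × (0.0913/12) / 0.597292
PMT = $3,076.82 per month

PMT = PV × r / (1-(1+r)^(-n)) = $3,076.82/month


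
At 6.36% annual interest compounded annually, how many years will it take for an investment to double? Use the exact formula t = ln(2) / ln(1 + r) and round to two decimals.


Doubling condition: (1 + r)^t = 2
Take ln of both sides: t × ln(1 + r) = ln(2)
t = ln(2) / ln(1 + r)
t = 0.693147 / 0.061659
t = 11.24

t = ln(2) / ln(1 + r) = 11.24 years


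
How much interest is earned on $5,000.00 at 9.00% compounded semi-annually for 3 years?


Compound interest earned = final amount − principal.
A = P(1 + r/n)^(nt) = $5,000.00 × (1 + 0.09/2)^(2 × 3) = $6,511.30
Interest = A − P = $6,511.30 − $5,000.00 = $1,511.30

Interest = A - P = $1,511.30


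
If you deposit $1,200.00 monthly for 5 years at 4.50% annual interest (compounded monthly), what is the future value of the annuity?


Future value of an ordinary annuity: FV = PMT × ((1 + r)^n − 1) / r
Monthly rate r = 0.045/12 = 0.00375, n = 60
FV = $1,200.00 × ((1 + 0.045/12)^60 − 1) / (0.045/12)
FV = $1,200.00 × 67.145552
FV = $80,574.66

FV = PMT × ((1+r)^n - 1)/r = $80,574.66


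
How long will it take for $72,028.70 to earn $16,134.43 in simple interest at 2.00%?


Rearrange the simple interest formula for t:
I = P × r × t  ⇒  t = I / (P × r)
t = $16,134.43 / ($72,028.70 × 0.02)
t = 11.2

t = I/(P×r) = 11.2 years


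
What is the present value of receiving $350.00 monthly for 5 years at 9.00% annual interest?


Present value of an ordinary annuity: PV = PMT × (1 − (1 + r)^(−n)) / r
Monthly rate r = 0.09/12 = 0.0075, n = 60
PV = $350.00 × (1 − (1 + 0.09/12)^(−60)) / (0.09/12)
PV = $350.00 × 48.173374
PV = $16,860.68

PV = PMT × (1-(1+r)^(-n))/r = $16,860.68


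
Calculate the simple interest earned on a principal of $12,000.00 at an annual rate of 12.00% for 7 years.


Simple interest formula: I = P × r × t
I = $12,000.00 × 0.12 × 7
I = $10,080.00

I = P × r × t = $10,080.00


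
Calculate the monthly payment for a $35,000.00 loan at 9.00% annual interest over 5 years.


Loan payment formula: PMT = PV × r / (1 − (1 + r)^(−n))
Monthly rate r = 0.09/12 = 0.0075, n = 60 months
Denominator: 1 − (1 + 0.09/12)^(−60) = 0.361300
PMT = $35,000.00 × (0.09/12) / 0.361300
PMT = $726.54 per month

PMT = PV × r / (1-(1+r)^(-n)) = $726.54/month


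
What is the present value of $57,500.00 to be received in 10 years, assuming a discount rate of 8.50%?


Present value formula: PV = FV / (1 + r)^t
PV = $57,500.00 / (1 + 0.085)^10
PV = $57,500.00 / 2.2609834
PV = $25,431.41

PV = FV / (1 + r)^t = $25,431.41


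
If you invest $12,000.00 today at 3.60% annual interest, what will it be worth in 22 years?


Future value formula: FV = PV × (1 + r)^t
FV = $12,000.00 × (1 + 0.036)^22
FV = $12,000.00 × 2.177282
FV = $26,127.38

FV = PV × (1 + r)^t = $26,127.38


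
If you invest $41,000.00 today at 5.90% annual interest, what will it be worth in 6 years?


Future value formula: FV = PV × (1 + r)^t
FV = $41,000.00 × (1 + 0.059)^6
FV = $41,000.00 × 1.4105087
FV = $57,830.86

FV = PV × (1 + r)^t = $57,830.86


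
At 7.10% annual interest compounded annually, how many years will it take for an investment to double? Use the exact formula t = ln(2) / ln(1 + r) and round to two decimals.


Doubling condition: (1 + r)^t = 2
Take ln of both sides: t × ln(1 + r) = ln(2)
t = ln(2) / ln(1 + r)
t = 0.693147 / 0.068593
t = 10.11

t = ln(2) / ln(1 + r) = 10.11 years


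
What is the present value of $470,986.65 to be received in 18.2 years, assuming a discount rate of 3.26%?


Present value formula: PV = FV / (1 + r)^t
PV = $470,986.65 / (1 + 0.0326)^18.2
PV = $470,986.65 / 1.7929352
PV = $262,690.28

PV = FV / (1 + r)^t = $262,690.28


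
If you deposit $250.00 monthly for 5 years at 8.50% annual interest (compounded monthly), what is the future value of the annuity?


Future value of an ordinary annuity: FV = PMT × ((1 + r)^n − 1) / r
Monthly rate r = 0.085/12 ≈ 0.00708333, n = 60
FV = $250.00 × ((1 + 0.085/12)^60 − 1) / (0.085/12)
FV = $250.00 × 74.442437
FV = $18,610.61

FV = PMT × ((1+r)^n - 1)/r = $18,610.61


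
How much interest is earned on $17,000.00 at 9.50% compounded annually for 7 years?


Compound interest earned = final amount − principal.
A = P(1 + r/n)^(nt) = $17,000.00 × (1 + 0.095/1)^(1 × 7) = $32,088.38
Interest = A − P = $32,088.38 − $17,000.00 = $15,088.38

Interest = A - P = $15,088.38


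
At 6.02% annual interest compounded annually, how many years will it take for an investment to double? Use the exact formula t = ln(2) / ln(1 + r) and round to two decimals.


Doubling condition: (1 + r)^t = 2
Take ln of both sides: t × ln(1 + r) = ln(2)
t = ln(2) / ln(1 + r)
t = 0.693147 / 0.058458
t = 11.86

t = ln(2) / ln(1 + r) = 11.86 years


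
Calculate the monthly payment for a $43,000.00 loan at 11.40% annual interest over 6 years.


Loan payment formula: PMT = PV × r / (1 − (1 + r)^(−n))
Monthly rate r = 0.114/12 = 0.0095, n = 72 months
Denominator: 1 − (1 + 0.114/12)^(−72) = 0.493774
PMT = $43,000.00 × (0.114/12) / 0.493774
PMT = $827.30 per month

PMT = PV × r / (1-(1+r)^(-n)) = $827.30/month


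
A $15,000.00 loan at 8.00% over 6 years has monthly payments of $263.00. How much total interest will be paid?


Total paid over the life of the loan = PMT × n.
Total paid = $263.00 × 72 = $18,936.00
Total interest = total paid − principal = $18,936.00 − $15,000.00 = $3,936.00

Total interest = (PMT × n) - PV = $3,936.00


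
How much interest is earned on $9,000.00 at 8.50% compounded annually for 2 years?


Compound interest earned = final amount − principal.
A = P(1 + r/n)^(nt) = $9,000.00 × (1 + 0.085/1)^(1 × 2) = $10,595.02
Interest = A − P = $10,595.02 − $9,000.00 = $1,595.02

Interest = A - P = $1,595.02


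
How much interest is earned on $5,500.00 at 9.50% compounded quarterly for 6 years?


Compound interest earned = final amount − principal.
A = P(1 + r/n)^(nt) = $5,500.00 × (1 + 0.095/4)^(4 × 6) = $9,660.88
Interest = A − P = $9,660.88 − $5,500.00 = $4,160.88

Interest = A - P = $4,160.88


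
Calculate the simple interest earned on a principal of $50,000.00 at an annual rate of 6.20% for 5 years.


Simple interest formula: I = P × r × t
I = $50,000.00 × 0.062 × 5
I = $15,500.00

I = P × r × t = $15,500.00


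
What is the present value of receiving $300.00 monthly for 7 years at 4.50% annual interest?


Present value of an ordinary annuity: PV = PMT × (1 − (1 + r)^(−n)) / r
Monthly rate r = 0.045/12 = 0.00375, n = 84
PV = $300.00 × (1 − (1 + 0.045/12)^(−84)) / (0.045/12)
PV = $300.00 × 71.941611
PV = $21,582.48

PV = PMT × (1-(1+r)^(-n))/r = $21,582.48


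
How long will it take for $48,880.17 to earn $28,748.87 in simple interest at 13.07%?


Rearrange the simple interest formula for t:
I = P × r × t  ⇒  t = I / (P × r)
t = $28,748.87 / ($48,880.17 × 0.1307)
t = 4.5

t = I/(P×r) = 4.5 years


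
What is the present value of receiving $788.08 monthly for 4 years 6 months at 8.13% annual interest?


Present value of an ordinary annuity: PV = PMT × (1 − (1 + r)^(−n)) / r
Monthly rate r = 0.0813/12 = 0.006775, n = 54
PV = $788.08 × (1 − (1 + 0.0813/12)^(−54)) / (0.0813/12)
PV = $788.08 × 45.097698
PV = $35,540.59

PV = PMT × (1-(1+r)^(-n))/r = $35,540.59


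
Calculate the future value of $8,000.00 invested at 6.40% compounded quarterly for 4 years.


Compound interest formula: A = P(1 + r/n)^(nt)
A = $8,000.00 × (1 + 0.064/4)^(4 × 4)
Growth factor: (1 + 0.064/4)^16 = 1.289138
A = $8,000.00 × 1.289138
A = $10,313.10

A = P(1 + r/n)^(nt) = $10,313.10


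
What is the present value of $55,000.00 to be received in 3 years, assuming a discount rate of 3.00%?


Present value formula: PV = FV / (1 + r)^t
PV = $55,000.00 / (1 + 0.03)^3
PV = $55,000.00 / 1.092727
PV = $50,332.79

PV = FV / (1 + r)^t = $50,332.79


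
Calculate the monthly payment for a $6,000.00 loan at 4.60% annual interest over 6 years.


Loan payment formula: PMT = PV × r / (1 − (1 + r)^(−n))
Monthly rate r = 0.046/12 ≈ 0.00383333, n = 72 months
Denominator: 1 − (1 + 0.046/12)^(−72) = 0.240787
PMT = $6,000.00 × (0.046/12) / 0.240787
PMT = $95.52 per month

PMT = PV × r / (1-(1+r)^(-n)) = $95.52/month


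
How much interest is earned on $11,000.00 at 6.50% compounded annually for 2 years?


Compound interest earned = final amount − principal.
A = P(1 + r/n)^(nt) = $11,000.00 × (1 + 0.065/1)^(1 × 2) = $12,476.47
Interest = A − P = $12,476.47 − $11,000.00 = $1,476.47

Interest = A - P = $1,476.47


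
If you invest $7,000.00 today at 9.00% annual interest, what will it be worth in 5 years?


Future value formula: FV = PV × (1 + r)^t
FV = $7,000.00 × (1 + 0.09)^5
FV = $7,000.00 × 1.538624
FV = $10,770.37

FV = PV × (1 + r)^t = $10,770.37


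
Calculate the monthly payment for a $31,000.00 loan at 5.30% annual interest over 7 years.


Loan payment formula: PMT = PV × r / (1 − (1 + r)^(−n))
Monthly rate r = 0.053/12 ≈ 0.00441667, n = 84 months
Denominator: 1 − (1 + 0.053/12)^(−84) = 0.309392
PMT = $31,000.00 × (0.053/12) / 0.309392
PMT = $442.53 per month

PMT = PV × r / (1-(1+r)^(-n)) = $442.53/month


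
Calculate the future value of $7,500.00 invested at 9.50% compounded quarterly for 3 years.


Compound interest formula: A = P(1 + r/n)^(nt)
A = $7,500.00 × (1 + 0.095/4)^(4 × 3)
Growth factor: (1 + 0.095/4)^12 = 1.325339
A = $7,500.00 × 1.325339
A = $9,940.04

A = P(1 + r/n)^(nt) = $9,940.04


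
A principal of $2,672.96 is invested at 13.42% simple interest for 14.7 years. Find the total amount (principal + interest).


Total amount formula: A = P(1 + rt) = P + P·r·t
Interest: I = P × r × t = $2,672.96 × 0.1342 × 14.7 = $5,273.06
A = P + I = $2,672.96 + $5,273.06 = $7,946.02

A = P + I = P(1 + rt) = $7,946.02


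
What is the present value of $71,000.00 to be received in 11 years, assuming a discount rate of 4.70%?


Present value formula: PV = FV / (1 + r)^t
PV = $71,000.00 / (1 + 0.047)^11
PV = $71,000.00 / 1.657347
PV = $42,839.55

PV = FV / (1 + r)^t = $42,839.55


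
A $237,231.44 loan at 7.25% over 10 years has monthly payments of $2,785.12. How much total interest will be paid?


Total paid over the life of the loan = PMT × n.
Total paid = $2,785.12 × 120 = $334,214.40
Total interest = total paid − principal = $334,214.40 − $237,231.44 = $96,982.96

Total interest = (PMT × n) - PV = $96,982.96


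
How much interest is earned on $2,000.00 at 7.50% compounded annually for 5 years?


Compound interest earned = final amount − principal.
A = P(1 + r/n)^(nt) = $2,000.00 × (1 + 0.075/1)^(1 × 5) = $2,871.26
Interest = A − P = $2,871.26 − $2,000.00 = $871.26

Interest = A - P = $871.26


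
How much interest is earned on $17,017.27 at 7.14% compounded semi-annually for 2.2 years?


Compound interest earned = final amount − principal.
A = P(1 + r/n)^(nt) = $17,017.27 × (1 + 0.0714/2)^(2 × 2.2) = $19,857.26
Interest = A − P = $19,857.26 − $17,017.27 = $2,839.99

Interest = A - P = $2,839.99


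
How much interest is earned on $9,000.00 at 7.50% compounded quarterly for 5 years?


Compound interest earned = final amount − principal.
A = P(1 + r/n)^(nt) = $9,000.00 × (1 + 0.075/4)^(4 × 5) = $13,049.53
Interest = A − P = $13,049.53 − $9,000.00 = $4,049.53

Interest = A - P = $4,049.53


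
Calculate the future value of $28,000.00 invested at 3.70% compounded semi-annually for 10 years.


Compound interest formula: A = P(1 + r/n)^(nt)
A = $28,000.00 × (1 + 0.037/2)^(2 × 10)
Growth factor: (1 + 0.037/2)^20 = 1.4428483
A = $28,000.00 × 1.4428483
A = $40,399.75

A = P(1 + r/n)^(nt) = $40,399.75


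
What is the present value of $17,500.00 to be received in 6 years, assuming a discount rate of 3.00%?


Present value formula: PV = FV / (1 + r)^t
PV = $17,500.00 / (1 + 0.03)^6
PV = $17,500.00 / 1.1940523
PV = $14,655.97

PV = FV / (1 + r)^t = $14,655.97
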